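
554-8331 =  - 7777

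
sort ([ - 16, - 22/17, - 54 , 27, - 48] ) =[-54, - 48, - 16, - 22/17,27 ]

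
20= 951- 931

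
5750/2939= 5750/2939 = 1.96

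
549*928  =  509472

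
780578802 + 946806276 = 1727385078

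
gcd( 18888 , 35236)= 4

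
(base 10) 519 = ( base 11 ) 432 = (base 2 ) 1000000111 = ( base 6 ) 2223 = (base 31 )gn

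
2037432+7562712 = 9600144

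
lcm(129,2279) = 6837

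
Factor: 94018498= 2^1*7^1*19^1*353453^1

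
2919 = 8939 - 6020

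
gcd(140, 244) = 4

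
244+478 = 722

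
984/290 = 3  +  57/145 = 3.39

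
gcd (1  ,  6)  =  1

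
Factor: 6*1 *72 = 432 = 2^4*3^3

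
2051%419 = 375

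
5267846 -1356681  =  3911165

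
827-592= 235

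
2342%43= 20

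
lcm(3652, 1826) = 3652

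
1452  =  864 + 588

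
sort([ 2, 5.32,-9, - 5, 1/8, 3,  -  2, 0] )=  [ - 9, - 5, - 2, 0, 1/8, 2,  3,5.32 ] 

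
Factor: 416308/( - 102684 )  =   - 3^(- 1)*43^ ( - 1 )*  523^1= - 523/129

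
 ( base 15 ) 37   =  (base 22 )28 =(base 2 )110100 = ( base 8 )64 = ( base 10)52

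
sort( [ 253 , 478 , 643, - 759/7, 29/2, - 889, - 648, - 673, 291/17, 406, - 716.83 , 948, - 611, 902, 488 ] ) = [ - 889, - 716.83, - 673, - 648,-611 , - 759/7, 29/2 , 291/17, 253, 406, 478, 488, 643, 902, 948 ]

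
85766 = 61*1406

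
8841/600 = 14 + 147/200 = 14.73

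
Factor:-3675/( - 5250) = 2^( - 1)*5^( - 1 )*7^1 = 7/10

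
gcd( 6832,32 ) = 16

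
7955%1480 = 555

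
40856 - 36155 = 4701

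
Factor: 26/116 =2^( - 1 )*13^1*29^( - 1 ) = 13/58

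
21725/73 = 21725/73 = 297.60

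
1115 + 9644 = 10759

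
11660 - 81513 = -69853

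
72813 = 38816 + 33997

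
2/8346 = 1/4173=0.00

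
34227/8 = 4278+3/8 = 4278.38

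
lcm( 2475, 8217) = 205425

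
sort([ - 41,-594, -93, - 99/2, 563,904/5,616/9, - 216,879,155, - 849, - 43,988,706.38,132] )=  [ - 849,-594, - 216, - 93, - 99/2, - 43,-41, 616/9, 132,155,904/5, 563,706.38, 879,988]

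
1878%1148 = 730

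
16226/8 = 8113/4 = 2028.25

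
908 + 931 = 1839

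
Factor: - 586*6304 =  -2^6*197^1*293^1=- 3694144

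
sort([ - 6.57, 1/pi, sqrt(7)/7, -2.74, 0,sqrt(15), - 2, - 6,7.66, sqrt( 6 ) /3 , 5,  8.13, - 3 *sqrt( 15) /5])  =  [ - 6.57, - 6, - 2.74, - 3*sqrt(15)/5,-2,0,1/pi, sqrt ( 7 )/7,sqrt(6) /3,sqrt(  15),5,7.66, 8.13] 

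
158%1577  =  158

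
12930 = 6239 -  - 6691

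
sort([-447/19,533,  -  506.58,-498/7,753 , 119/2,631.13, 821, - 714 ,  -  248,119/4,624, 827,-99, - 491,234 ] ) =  [  -  714,- 506.58, - 491, - 248, - 99,-498/7 , - 447/19,119/4,119/2,234,  533, 624,631.13,  753 , 821,827]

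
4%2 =0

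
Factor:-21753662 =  - 2^1*7^1 *523^1*2971^1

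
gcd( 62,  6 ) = 2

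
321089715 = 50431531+270658184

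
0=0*6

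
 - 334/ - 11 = 30  +  4/11  =  30.36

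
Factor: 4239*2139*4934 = 2^1*3^4 * 23^1*31^1*157^1*2467^1 = 44737668414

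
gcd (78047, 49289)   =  1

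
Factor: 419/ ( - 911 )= -419^1*911^( - 1 ) 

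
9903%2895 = 1218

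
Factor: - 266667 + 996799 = 730132=2^2 * 13^1*19^1*739^1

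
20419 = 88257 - 67838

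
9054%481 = 396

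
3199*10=31990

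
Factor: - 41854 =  - 2^1*17^1 * 1231^1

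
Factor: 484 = 2^2*11^2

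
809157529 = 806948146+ 2209383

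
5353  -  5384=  - 31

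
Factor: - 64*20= - 1280 = -2^8*5^1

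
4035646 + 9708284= 13743930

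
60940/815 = 12188/163 = 74.77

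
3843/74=51 + 69/74= 51.93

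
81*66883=5417523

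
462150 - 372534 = 89616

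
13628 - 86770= -73142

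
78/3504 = 13/584  =  0.02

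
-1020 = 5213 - 6233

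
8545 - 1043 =7502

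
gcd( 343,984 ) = 1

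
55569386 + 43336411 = 98905797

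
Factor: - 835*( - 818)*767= 523884010=2^1*  5^1*13^1*59^1*167^1*409^1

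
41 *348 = 14268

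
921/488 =921/488 = 1.89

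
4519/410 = 11 + 9/410= 11.02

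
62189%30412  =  1365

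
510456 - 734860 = -224404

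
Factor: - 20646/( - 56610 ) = 31/85 = 5^( - 1)*17^ ( - 1 )*31^1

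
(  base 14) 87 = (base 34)3h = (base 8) 167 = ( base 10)119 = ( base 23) 54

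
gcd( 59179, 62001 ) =83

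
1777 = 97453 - 95676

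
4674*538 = 2514612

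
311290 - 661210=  - 349920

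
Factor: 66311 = 7^1*9473^1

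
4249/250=4249/250 = 17.00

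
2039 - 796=1243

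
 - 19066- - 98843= 79777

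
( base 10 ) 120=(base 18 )6c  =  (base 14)88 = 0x78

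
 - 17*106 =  -1802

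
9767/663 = 9767/663 = 14.73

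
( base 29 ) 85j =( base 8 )15354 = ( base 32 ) 6NC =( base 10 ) 6892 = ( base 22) E56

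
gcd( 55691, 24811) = 1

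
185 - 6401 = -6216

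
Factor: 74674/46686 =37337/23343=3^(-1 )*31^(-1 )* 251^( - 1) * 37337^1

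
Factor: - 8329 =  - 8329^1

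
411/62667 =137/20889  =  0.01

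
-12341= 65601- 77942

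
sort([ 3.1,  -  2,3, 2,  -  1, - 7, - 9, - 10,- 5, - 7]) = [-10,-9,-7,  -  7,-5, - 2,-1, 2,3,3.1]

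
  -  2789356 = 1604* (-1739)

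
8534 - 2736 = 5798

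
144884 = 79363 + 65521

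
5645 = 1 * 5645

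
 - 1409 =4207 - 5616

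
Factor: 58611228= 2^2*3^1*13^2*28901^1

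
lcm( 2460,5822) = 174660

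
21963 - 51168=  - 29205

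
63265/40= 12653/8 = 1581.62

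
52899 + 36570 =89469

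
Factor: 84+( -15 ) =3^1 * 23^1 = 69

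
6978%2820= 1338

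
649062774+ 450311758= 1099374532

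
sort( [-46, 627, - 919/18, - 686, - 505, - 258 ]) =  [ - 686, - 505, - 258, - 919/18, - 46,627]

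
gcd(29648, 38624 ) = 272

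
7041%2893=1255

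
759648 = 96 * 7913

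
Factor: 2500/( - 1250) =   -  2^1=- 2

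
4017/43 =93 + 18/43 =93.42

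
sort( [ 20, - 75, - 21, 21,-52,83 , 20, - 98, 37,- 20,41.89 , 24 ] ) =[ - 98, - 75,-52,  -  21, - 20,  20,20,21,24 , 37,41.89,83 ] 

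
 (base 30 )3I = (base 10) 108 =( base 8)154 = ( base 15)73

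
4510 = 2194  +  2316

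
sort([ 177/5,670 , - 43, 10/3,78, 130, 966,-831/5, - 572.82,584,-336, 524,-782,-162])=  [ - 782 ,  -  572.82, - 336,-831/5 , - 162,-43 , 10/3,177/5, 78,130,524,584,670,966]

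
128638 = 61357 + 67281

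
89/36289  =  89/36289=0.00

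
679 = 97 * 7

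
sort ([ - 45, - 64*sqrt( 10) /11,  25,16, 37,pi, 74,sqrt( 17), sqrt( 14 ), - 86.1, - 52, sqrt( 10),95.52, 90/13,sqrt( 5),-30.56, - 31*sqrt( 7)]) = [ - 86.1,-31 *sqrt(7) ,-52, - 45,-30.56, - 64*sqrt(10 )/11, sqrt(5) , pi,sqrt( 10),sqrt( 14),sqrt( 17), 90/13, 16,25,37, 74,95.52 ] 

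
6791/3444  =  1  +  3347/3444 =1.97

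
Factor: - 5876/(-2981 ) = 2^2*11^( - 1)*13^1*113^1*271^( - 1)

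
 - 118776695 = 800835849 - 919612544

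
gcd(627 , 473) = 11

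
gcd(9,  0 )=9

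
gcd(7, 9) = 1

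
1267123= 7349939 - 6082816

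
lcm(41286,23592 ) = 165144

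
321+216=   537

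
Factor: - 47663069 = -47663069^1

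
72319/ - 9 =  - 8036 + 5/9 =- 8035.44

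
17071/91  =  187 + 54/91 = 187.59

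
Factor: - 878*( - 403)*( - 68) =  - 2^3*13^1*17^1 * 31^1*439^1 = - 24060712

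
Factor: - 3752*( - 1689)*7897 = 2^3 * 3^1 * 7^1 * 53^1 * 67^1 * 149^1*563^1 =50044299816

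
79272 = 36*2202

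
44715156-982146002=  - 937430846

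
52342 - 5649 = 46693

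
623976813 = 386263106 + 237713707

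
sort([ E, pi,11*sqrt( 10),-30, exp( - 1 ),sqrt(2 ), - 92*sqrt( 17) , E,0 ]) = [  -  92*sqrt( 17), - 30 , 0, exp( - 1 ), sqrt( 2 ), E , E,pi,11*sqrt(10)]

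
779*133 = 103607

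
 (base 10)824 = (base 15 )39E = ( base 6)3452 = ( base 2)1100111000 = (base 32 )PO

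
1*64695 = 64695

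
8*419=3352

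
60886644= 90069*676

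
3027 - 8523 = -5496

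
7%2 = 1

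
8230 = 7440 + 790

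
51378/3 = 17126=17126.00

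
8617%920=337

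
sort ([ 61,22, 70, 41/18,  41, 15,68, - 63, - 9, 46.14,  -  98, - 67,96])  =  [ -98,-67, - 63, - 9,41/18,15,22,41,46.14 , 61,68,70,  96]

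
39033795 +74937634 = 113971429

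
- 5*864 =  - 4320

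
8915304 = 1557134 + 7358170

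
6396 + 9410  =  15806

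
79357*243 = 19283751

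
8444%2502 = 938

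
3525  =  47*75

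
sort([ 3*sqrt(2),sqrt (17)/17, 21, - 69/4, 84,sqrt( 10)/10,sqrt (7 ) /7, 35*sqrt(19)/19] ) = [ - 69/4, sqrt(17 ) /17, sqrt(10)/10, sqrt(7)/7,3*sqrt( 2),35*sqrt(19)/19,21,84] 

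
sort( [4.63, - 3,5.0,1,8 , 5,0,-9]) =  [ -9 ,- 3, 0, 1, 4.63,5.0, 5,8]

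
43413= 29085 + 14328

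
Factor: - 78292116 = - 2^2*3^3*7^1*103561^1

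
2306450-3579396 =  - 1272946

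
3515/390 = 703/78 = 9.01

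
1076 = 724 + 352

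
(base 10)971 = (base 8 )1713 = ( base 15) 44B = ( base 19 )2d2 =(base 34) sj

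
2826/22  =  128  +  5/11 = 128.45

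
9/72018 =1/8002 = 0.00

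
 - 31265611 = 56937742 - 88203353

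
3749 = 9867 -6118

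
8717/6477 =1 + 2240/6477 = 1.35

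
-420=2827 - 3247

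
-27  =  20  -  47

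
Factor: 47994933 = 3^1*7^1 *2285473^1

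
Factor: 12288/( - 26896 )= - 2^8*3^1*41^( -2 )=- 768/1681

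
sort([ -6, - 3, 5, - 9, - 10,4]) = [ - 10,  -  9,- 6, - 3, 4, 5 ] 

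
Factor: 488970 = 2^1 *3^3*5^1 *1811^1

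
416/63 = 6+ 38/63 = 6.60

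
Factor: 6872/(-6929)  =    -  2^3*13^( - 2)*41^( - 1)*859^1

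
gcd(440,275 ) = 55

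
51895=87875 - 35980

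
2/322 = 1/161=0.01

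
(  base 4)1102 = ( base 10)82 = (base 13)64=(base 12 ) 6A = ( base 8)122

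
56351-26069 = 30282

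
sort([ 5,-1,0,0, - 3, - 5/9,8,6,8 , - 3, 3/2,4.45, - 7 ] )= [ - 7, - 3, - 3, - 1, -5/9,  0, 0,3/2,4.45,5 , 6,8,8]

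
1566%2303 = 1566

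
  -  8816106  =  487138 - 9303244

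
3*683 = 2049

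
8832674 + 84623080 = 93455754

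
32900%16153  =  594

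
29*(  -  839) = -24331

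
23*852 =19596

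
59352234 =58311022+1041212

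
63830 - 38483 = 25347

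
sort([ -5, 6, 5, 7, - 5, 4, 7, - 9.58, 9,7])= [ - 9.58,-5, - 5, 4, 5, 6,7,7,7, 9]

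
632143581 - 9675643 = 622467938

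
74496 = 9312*8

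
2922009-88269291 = - 85347282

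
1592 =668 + 924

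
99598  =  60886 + 38712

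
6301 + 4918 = 11219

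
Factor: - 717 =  - 3^1 * 239^1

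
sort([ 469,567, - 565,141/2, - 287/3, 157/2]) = [ - 565,-287/3 , 141/2, 157/2, 469,567]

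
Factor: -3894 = - 2^1*3^1*11^1*59^1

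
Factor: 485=5^1*97^1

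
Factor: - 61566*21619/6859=-2^1* 3^1*13^1*  19^( - 3)*31^1*331^1*1663^1  =  - 1330995354/6859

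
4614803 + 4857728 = 9472531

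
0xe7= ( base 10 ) 231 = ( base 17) da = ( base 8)347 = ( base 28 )87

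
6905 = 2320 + 4585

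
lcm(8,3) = 24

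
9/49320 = 1/5480 =0.00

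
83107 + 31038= 114145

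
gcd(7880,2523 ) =1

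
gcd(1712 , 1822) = 2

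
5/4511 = 5/4511 = 0.00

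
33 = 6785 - 6752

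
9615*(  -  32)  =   - 307680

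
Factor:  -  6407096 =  - 2^3*17^1*47111^1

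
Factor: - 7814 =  - 2^1*3907^1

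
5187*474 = 2458638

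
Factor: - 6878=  - 2^1*19^1* 181^1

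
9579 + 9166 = 18745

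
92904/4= 23226 = 23226.00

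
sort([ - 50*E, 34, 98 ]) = [ - 50 * E, 34, 98 ]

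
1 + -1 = 0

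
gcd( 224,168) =56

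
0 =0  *7888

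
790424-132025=658399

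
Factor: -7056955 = -5^1*17^1*83023^1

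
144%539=144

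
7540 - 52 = 7488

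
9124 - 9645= - 521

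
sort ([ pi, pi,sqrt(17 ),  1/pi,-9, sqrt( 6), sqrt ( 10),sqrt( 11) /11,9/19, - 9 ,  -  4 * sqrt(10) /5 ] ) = [-9, - 9,-4*  sqrt( 10 ) /5,sqrt( 11 ) /11,1/pi, 9/19, sqrt (6 ), pi,pi,sqrt ( 10), sqrt( 17 ) ]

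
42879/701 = 42879/701 = 61.17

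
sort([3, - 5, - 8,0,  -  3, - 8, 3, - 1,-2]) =[ - 8,-8, - 5 ,-3 , - 2, - 1,0, 3, 3]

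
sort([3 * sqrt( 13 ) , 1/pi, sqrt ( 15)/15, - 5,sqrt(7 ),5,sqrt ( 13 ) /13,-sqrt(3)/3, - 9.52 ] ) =[  -  9.52,-5, - sqrt(3)/3,sqrt( 15 )/15, sqrt(13 ) /13,1/pi,sqrt ( 7 ) , 5, 3*sqrt(13 )]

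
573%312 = 261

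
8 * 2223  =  17784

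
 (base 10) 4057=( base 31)46R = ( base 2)111111011001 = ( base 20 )a2h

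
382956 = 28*13677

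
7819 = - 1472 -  - 9291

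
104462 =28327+76135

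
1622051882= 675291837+946760045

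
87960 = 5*17592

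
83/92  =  83/92 =0.90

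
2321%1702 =619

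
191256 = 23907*8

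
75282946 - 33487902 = 41795044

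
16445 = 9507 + 6938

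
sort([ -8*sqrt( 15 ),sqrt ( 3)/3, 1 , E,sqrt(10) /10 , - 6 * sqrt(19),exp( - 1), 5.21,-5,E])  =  [ - 8*sqrt( 15) ,- 6*sqrt( 19), -5 , sqrt( 10)/10,exp (- 1 ), sqrt(3) /3,1,E, E,5.21]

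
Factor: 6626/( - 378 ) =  - 3^( - 3 ) * 7^(-1 )*3313^1=- 3313/189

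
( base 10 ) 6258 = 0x1872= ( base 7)24150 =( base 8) 14162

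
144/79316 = 36/19829 = 0.00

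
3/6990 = 1/2330 = 0.00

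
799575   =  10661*75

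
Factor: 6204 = 2^2 *3^1*11^1*47^1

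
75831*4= 303324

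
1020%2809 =1020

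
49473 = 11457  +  38016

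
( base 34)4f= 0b10010111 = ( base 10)151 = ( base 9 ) 177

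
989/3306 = 989/3306=0.30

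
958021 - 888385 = 69636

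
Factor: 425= 5^2*17^1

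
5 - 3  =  2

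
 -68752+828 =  - 67924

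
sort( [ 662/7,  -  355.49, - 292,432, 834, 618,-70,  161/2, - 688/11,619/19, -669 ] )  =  [ - 669, - 355.49, -292, - 70, - 688/11, 619/19, 161/2,662/7, 432, 618, 834] 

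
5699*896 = 5106304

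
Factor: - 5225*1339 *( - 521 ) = 3645059275  =  5^2* 11^1*13^1*19^1*103^1*521^1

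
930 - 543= 387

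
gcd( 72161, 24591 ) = 1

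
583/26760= 583/26760 = 0.02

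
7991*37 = 295667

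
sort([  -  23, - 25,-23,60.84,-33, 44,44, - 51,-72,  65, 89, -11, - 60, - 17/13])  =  [ - 72, - 60, - 51,  -  33,  -  25, - 23 , - 23 , - 11 , -17/13 , 44,44,60.84, 65, 89]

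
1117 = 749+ 368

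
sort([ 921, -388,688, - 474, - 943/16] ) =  [ - 474, - 388, - 943/16,688,921]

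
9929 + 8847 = 18776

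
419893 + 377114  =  797007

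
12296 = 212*58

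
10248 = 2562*4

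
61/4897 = 61/4897 = 0.01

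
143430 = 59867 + 83563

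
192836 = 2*96418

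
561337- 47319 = 514018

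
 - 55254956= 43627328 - 98882284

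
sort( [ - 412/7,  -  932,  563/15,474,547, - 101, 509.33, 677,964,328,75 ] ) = [ - 932,  -  101, - 412/7, 563/15 , 75,328,474,509.33,547 , 677, 964]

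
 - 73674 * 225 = -16576650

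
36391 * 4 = 145564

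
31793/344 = 92 + 145/344 = 92.42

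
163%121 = 42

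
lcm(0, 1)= 0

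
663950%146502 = 77942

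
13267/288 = 13267/288=46.07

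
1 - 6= - 5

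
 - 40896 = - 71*576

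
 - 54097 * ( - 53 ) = 2867141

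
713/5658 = 31/246 = 0.13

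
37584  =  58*648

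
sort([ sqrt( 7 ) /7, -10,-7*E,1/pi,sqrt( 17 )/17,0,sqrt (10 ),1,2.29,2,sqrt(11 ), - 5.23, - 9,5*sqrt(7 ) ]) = [-7*E,-10, - 9,  -  5.23,0, sqrt( 17)/17,1/pi, sqrt( 7 )/7,  1, 2, 2.29,sqrt(10 ), sqrt( 11),5 * sqrt(7 ) ]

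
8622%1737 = 1674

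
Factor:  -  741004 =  - 2^2*11^2 * 1531^1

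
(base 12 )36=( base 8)52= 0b101010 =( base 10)42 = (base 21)20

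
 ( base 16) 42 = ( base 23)2K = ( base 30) 26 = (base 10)66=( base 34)1w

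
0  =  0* 2870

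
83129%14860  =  8829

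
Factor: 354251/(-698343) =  - 3^( - 1 ) * 17^( - 1)*13693^( - 1) * 354251^1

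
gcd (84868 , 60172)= 196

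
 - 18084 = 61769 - 79853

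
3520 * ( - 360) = -1267200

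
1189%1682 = 1189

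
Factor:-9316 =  - 2^2 * 17^1*137^1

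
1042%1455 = 1042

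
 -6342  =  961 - 7303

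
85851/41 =2093 + 38/41=2093.93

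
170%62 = 46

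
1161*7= 8127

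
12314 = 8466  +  3848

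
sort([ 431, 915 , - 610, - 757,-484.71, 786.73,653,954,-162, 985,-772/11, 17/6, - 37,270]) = [ - 757,-610,-484.71, - 162,  -  772/11,- 37,  17/6 , 270,431,653,786.73, 915 , 954,  985 ]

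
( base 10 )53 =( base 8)65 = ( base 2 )110101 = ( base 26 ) 21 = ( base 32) 1l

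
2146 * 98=210308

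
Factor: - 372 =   -  2^2*3^1*31^1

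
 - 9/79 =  - 9/79= -0.11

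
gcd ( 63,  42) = 21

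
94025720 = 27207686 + 66818034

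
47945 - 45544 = 2401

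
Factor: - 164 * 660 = - 108240 = - 2^4*3^1 *5^1*11^1*41^1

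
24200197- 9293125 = 14907072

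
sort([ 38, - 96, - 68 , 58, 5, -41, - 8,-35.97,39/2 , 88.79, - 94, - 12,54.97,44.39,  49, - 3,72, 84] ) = [ - 96, - 94, - 68, - 41, - 35.97,-12,-8,  -  3, 5, 39/2,38,44.39, 49, 54.97,58, 72, 84,88.79 ] 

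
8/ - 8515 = - 1 + 8507/8515=-0.00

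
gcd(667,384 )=1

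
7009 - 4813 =2196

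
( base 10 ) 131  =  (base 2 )10000011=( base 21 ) 65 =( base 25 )56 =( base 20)6B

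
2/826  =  1/413 = 0.00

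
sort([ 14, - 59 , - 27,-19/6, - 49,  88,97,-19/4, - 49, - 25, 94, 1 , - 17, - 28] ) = [-59,- 49, - 49, - 28,  -  27, - 25, - 17, - 19/4, - 19/6, 1, 14, 88 , 94 , 97]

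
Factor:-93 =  - 3^1*31^1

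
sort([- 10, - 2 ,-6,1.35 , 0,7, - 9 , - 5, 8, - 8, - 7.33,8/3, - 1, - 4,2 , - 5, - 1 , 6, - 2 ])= [ - 10, - 9, - 8, - 7.33, - 6, - 5, - 5,-4, - 2 , - 2, - 1,-1 , 0,1.35,2,8/3,6 , 7,8]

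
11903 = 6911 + 4992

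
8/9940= 2/2485 = 0.00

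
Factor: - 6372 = - 2^2*3^3*59^1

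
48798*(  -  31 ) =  - 1512738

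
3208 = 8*401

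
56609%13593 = 2237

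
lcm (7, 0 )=0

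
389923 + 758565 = 1148488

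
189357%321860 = 189357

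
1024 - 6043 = -5019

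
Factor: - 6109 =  - 41^1*149^1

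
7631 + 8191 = 15822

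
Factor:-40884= -2^2*3^1*3407^1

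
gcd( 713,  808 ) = 1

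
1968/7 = 281  +  1/7 =281.14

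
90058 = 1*90058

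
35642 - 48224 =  - 12582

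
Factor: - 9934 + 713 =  - 9221^1 =-9221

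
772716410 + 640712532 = 1413428942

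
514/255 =514/255 = 2.02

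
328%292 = 36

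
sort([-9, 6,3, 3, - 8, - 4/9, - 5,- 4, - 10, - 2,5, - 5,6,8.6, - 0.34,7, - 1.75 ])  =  [-10, - 9, - 8, - 5, - 5, - 4,  -  2, - 1.75, - 4/9,  -  0.34,3, 3, 5, 6,6, 7,8.6]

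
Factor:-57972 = -2^2*3^1*4831^1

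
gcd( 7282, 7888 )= 2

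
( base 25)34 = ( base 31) 2H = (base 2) 1001111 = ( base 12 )67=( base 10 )79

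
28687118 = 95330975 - 66643857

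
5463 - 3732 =1731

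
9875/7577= 9875/7577 = 1.30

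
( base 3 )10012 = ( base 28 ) 32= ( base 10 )86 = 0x56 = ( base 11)79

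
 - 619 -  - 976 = 357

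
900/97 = 9+27/97 = 9.28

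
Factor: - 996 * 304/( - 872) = 37848/109 = 2^3* 3^1*19^1*83^1*109^ (-1)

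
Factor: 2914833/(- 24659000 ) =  - 2^ (-3) * 3^1 * 5^( - 3) * 223^1*4357^1*24659^(  -  1)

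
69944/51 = 1371 + 23/51  =  1371.45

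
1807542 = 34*53163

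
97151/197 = 493 + 30/197  =  493.15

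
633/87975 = 211/29325=0.01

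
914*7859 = 7183126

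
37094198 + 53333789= 90427987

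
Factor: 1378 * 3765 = 2^1*3^1*5^1*13^1 * 53^1 * 251^1 = 5188170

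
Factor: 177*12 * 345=732780 =2^2*3^3 * 5^1*23^1 * 59^1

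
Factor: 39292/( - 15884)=-19^( - 1)*47^1 = - 47/19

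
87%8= 7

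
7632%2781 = 2070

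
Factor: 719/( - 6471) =-3^(  -  2) =- 1/9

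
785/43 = 785/43 = 18.26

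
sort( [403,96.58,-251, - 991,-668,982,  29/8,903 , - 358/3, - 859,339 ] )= [ - 991, - 859,  -  668, - 251,  -  358/3,29/8,96.58,339, 403, 903,982]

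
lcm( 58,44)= 1276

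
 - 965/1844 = - 1+879/1844 = - 0.52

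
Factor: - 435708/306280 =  - 441/310 =- 2^ (-1)*3^2*5^( - 1) * 7^2 * 31^(- 1) 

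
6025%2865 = 295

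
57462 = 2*28731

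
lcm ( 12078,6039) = 12078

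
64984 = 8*8123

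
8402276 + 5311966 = 13714242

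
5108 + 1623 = 6731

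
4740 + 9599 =14339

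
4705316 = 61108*77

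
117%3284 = 117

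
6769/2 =6769/2 = 3384.50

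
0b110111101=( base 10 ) 445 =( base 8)675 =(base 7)1204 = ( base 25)HK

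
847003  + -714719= 132284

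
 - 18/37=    - 18/37 = - 0.49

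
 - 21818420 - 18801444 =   -  40619864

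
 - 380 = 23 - 403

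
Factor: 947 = 947^1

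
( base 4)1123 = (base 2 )1011011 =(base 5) 331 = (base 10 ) 91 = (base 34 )2n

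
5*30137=150685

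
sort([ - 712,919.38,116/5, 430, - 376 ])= [ -712, - 376, 116/5,430,919.38]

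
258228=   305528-47300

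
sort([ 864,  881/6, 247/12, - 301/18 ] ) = [ - 301/18, 247/12, 881/6, 864]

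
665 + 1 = 666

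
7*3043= 21301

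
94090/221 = 425+165/221 = 425.75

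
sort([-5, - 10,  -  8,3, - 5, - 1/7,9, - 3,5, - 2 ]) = [ - 10, - 8, - 5, - 5, - 3, - 2, - 1/7 , 3  ,  5,9] 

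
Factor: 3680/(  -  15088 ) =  - 10/41 = - 2^1*5^1 * 41^ ( - 1 ) 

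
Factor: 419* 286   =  119834 = 2^1 * 11^1* 13^1 * 419^1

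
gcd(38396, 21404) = 4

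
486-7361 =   -  6875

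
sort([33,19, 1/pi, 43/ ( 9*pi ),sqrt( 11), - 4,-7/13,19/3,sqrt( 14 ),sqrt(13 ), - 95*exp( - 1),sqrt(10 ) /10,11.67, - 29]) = [ - 95 * exp( - 1), - 29,-4, -7/13,sqrt(10)/10,1/pi, 43/( 9*pi),sqrt( 11),sqrt( 13), sqrt( 14),  19/3,11.67,19,33]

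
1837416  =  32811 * 56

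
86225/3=28741 + 2/3= 28741.67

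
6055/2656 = 2 + 743/2656=2.28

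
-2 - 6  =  - 8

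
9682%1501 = 676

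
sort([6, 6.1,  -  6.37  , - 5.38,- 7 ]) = [ - 7, - 6.37,-5.38, 6, 6.1 ] 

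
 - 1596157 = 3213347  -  4809504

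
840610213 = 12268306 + 828341907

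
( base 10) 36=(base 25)1B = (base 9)40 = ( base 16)24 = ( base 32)14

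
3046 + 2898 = 5944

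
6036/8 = 1509/2 =754.50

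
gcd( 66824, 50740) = 4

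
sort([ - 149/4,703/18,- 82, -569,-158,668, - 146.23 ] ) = [ - 569,  -  158, - 146.23, - 82,-149/4,703/18,668]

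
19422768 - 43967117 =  - 24544349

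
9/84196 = 9/84196  =  0.00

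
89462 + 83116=172578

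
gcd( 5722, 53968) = 2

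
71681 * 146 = 10465426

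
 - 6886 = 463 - 7349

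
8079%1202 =867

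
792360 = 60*13206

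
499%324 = 175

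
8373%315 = 183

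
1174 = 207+967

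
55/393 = 55/393 = 0.14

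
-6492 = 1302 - 7794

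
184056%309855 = 184056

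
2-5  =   - 3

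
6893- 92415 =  - 85522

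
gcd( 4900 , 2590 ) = 70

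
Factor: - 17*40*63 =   -  42840 = - 2^3 * 3^2*5^1*7^1*17^1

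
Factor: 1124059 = 19^1*67^1 * 883^1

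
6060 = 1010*6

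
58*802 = 46516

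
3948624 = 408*9678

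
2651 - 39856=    - 37205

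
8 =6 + 2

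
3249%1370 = 509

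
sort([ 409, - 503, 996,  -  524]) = [  -  524,- 503,409,996] 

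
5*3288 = 16440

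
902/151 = 902/151 = 5.97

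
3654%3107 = 547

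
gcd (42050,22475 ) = 725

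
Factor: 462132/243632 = 2^( - 2) * 3^3*11^1*389^1*15227^( - 1 ) = 115533/60908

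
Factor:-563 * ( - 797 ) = 448711 = 563^1*797^1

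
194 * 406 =78764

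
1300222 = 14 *92873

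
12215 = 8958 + 3257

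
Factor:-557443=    - 557443^1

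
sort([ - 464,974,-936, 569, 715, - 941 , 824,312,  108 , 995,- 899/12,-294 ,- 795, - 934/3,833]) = [  -  941, - 936, - 795, - 464,  -  934/3, - 294, - 899/12, 108,312,569, 715,824,833,974,995]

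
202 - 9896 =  - 9694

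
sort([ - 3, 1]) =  [ - 3, 1 ] 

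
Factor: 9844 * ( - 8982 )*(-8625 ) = 2^3*3^3*5^3 * 23^2*107^1 * 499^1 = 762612219000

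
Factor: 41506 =2^1*20753^1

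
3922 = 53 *74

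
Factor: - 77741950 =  - 2^1*5^2*11^1*13^1*83^1*131^1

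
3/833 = 3/833= 0.00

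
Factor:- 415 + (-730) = - 5^1*229^1  =  -1145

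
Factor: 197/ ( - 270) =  - 2^( - 1)*3^(-3)*5^( - 1)*197^1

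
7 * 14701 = 102907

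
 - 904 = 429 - 1333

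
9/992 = 9/992 =0.01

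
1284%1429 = 1284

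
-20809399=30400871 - 51210270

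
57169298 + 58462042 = 115631340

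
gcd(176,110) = 22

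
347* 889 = 308483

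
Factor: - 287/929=  -  7^1 * 41^1*929^( - 1)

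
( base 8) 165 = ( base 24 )4l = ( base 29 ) 41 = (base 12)99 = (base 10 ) 117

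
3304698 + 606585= 3911283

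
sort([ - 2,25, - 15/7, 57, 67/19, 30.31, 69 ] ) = [ - 15/7, - 2, 67/19, 25,30.31, 57, 69]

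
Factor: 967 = 967^1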